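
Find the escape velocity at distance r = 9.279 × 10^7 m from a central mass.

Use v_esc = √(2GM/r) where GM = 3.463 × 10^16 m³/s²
r = 9.279 × 10^7 m
GM = 3.463 × 10^16 m³/s²
2GM/r = 2 × (3.463 × 10^16) / (9.279 × 10^7) = 7.46417 × 10^8 m²/s²
v_esc = √(2GM/r) = 27320.6 m/s ≈ 27.32 km/s

Final answer: 27.32 km/s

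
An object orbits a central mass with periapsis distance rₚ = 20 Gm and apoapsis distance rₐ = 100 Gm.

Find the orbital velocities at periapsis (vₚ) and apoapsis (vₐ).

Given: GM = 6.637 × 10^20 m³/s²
rₚ = 20 Gm = 2 × 10^10 m
rₐ = 100 Gm = 1 × 10^11 m
GM = 6.637 × 10^20 m³/s²
a = (rₚ + rₐ)/2 = 6 × 10^10 m
Vis-viva: v² = GM (2/r − 1/a)
vₚ² = 6.637 × 10^20 × (1 × 10^-10 − 1.66667 × 10^-11) = 5.53083 × 10^10 m²/s²
vₚ = 235177 m/s ≈ 235.2 km/s
vₐ² = 6.637 × 10^20 × (2 × 10^-11 − 1.66667 × 10^-11) = 2.21233 × 10^9 m²/s²
vₐ = 47035.4 m/s ≈ 47.04 km/s

Final answer: vₚ = 235.2 km/s, vₐ = 47.04 km/s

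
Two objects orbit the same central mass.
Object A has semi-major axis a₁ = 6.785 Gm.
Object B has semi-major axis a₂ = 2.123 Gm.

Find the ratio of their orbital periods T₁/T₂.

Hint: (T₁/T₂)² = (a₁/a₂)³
a₁ = 6.785 Gm = 6.785 × 10^9 m
a₂ = 2.123 Gm = 2.123 × 10^9 m
a₁/a₂ = 3.19595
T₁/T₂ = (a₁/a₂)^(3/2) = (3.19595)^1.5 = 5.71347

Final answer: T₁/T₂ = 5.713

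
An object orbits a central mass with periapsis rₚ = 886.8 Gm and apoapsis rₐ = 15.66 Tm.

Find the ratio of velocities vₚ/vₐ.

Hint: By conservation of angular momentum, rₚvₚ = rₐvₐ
rₚ = 886.8 Gm = 8.868 × 10^11 m
rₐ = 15.66 Tm = 1.566 × 10^13 m
rₚvₚ = rₐvₐ  ⇒  vₚ/vₐ = rₐ/rₚ
vₚ/vₐ = (1.566 × 10^13) / (8.868 × 10^11) = 17.659

Final answer: vₚ/vₐ = 17.66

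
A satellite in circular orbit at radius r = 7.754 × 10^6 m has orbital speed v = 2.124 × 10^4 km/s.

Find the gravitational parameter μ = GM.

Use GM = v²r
r = 7.754 × 10^6 m
v = 2.124 × 10^4 km/s = 2.124 × 10^7 m/s
v² = 4.51138 × 10^14 m²/s²
GM = v²r = 4.51138 × 10^14 × 7.754 × 10^6 = 3.49812 × 10^21 m³/s²
GM ≈ 3.498 × 10^21 m³/s²

Final answer: GM = 3.498 × 10^21 m³/s²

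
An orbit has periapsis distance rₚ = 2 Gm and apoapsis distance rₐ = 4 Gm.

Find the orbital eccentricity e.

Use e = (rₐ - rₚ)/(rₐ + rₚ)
rₚ = 2 Gm = 2 × 10^9 m
rₐ = 4 Gm = 4 × 10^9 m
rₐ − rₚ = 2 × 10^9 m
rₐ + rₚ = 6 × 10^9 m
e = (rₐ − rₚ)/(rₐ + rₚ) = 0.333333

Final answer: e = 0.3333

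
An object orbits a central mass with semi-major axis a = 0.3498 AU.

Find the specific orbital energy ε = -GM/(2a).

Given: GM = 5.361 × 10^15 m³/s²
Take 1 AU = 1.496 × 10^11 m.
a = 0.3498 AU = 5.23301 × 10^10 m
GM = 5.361 × 10^15 m³/s²
2a = 1.0466 × 10^11 m
ε = −GM/(2a) = -51222.9 J/kg ≈ -51.22 kJ/kg

Final answer: -51.22 kJ/kg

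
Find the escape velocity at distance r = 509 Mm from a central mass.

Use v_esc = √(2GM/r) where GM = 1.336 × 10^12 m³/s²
r = 509 Mm = 5.09 × 10^8 m
GM = 1.336 × 10^12 m³/s²
2GM/r = 2 × (1.336 × 10^12) / (5.09 × 10^8) = 5249.51 m²/s²
v_esc = √(2GM/r) = 72.4535 m/s ≈ 72.45 m/s

Final answer: 72.45 m/s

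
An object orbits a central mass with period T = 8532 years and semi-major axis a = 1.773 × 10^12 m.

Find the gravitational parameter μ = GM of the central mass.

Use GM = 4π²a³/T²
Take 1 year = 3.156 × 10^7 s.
T = 8532 years = 2.6927 × 10^11 s
a = 1.773 × 10^12 m
a³ = 5.57348 × 10^36 m³
T² = 7.25063 × 10^22 s²
GM = 4π² × (5.57348 × 10^36) / (7.25063 × 10^22) = 3.03466 × 10^15 m³/s²
GM ≈ 3.035 × 10^15 m³/s²

Final answer: GM = 3.035 × 10^15 m³/s²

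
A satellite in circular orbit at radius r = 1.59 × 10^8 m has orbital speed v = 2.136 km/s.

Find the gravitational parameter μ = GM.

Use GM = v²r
r = 1.59 × 10^8 m
v = 2.136 km/s = 2136 m/s
v² = 4.5625 × 10^6 m²/s²
GM = v²r = 4.5625 × 10^6 × 1.59 × 10^8 = 7.25437 × 10^14 m³/s²
GM ≈ 7.254 × 10^14 m³/s²

Final answer: GM = 7.254 × 10^14 m³/s²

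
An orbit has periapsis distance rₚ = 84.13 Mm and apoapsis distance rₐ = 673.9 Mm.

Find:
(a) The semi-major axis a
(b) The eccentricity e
rₚ = 84.13 Mm = 8.413 × 10^7 m
rₐ = 673.9 Mm = 6.739 × 10^8 m
(a) a = (rₚ + rₐ)/2 = 3.79015 × 10^8 m ≈ 379 Mm
(b) e = (rₐ − rₚ)/(rₐ + rₚ) = (5.8977 × 10^8) / (7.5803 × 10^8) = 0.77803

Final answer:
(a) a = 379 Mm
(b) e = 0.778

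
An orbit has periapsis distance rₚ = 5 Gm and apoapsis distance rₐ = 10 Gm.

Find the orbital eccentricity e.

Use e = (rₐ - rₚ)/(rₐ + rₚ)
rₚ = 5 Gm = 5 × 10^9 m
rₐ = 10 Gm = 1 × 10^10 m
rₐ − rₚ = 5 × 10^9 m
rₐ + rₚ = 1.5 × 10^10 m
e = (rₐ − rₚ)/(rₐ + rₚ) = 0.333333

Final answer: e = 0.3333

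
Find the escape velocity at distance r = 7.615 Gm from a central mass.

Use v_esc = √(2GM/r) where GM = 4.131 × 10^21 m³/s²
r = 7.615 Gm = 7.615 × 10^9 m
GM = 4.131 × 10^21 m³/s²
2GM/r = 2 × (4.131 × 10^21) / (7.615 × 10^9) = 1.08496 × 10^12 m²/s²
v_esc = √(2GM/r) = 1.04162 × 10^6 m/s ≈ 1042 km/s

Final answer: 1042 km/s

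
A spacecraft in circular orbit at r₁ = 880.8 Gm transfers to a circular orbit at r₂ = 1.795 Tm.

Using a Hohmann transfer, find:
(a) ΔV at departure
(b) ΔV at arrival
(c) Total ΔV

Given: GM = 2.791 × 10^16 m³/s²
r₁ = 880.8 Gm = 8.808 × 10^11 m
r₂ = 1.795 Tm = 1.795 × 10^12 m
GM = 2.791 × 10^16 m³/s²
Transfer ellipse: a_t = (r₁ + r₂)/2 = 1.3379 × 10^12 m
Circular speed at r₁: v₁ = √(GM/r₁) = 178.009 m/s
Transfer speed at r₁ (periapsis): v₁ₜ = √(GM(2/r₁ − 1/a_t)) = 206.187 m/s
(a) ΔV₁ = v₁ₜ − v₁ = 28.1785 m/s ≈ 28.18 m/s
Circular speed at r₂: v₂ = √(GM/r₂) = 124.695 m/s
Transfer speed at r₂ (apoapsis): v₂ₜ = √(GM(2/r₂ − 1/a_t)) = 101.175 m/s
(b) ΔV₂ = v₂ − v₂ₜ = 23.5193 m/s ≈ 23.52 m/s
(c) ΔV_total = ΔV₁ + ΔV₂ = 51.6978 m/s ≈ 51.7 m/s

Final answer:
(a) ΔV₁ = 28.18 m/s
(b) ΔV₂ = 23.52 m/s
(c) ΔV_total = 51.7 m/s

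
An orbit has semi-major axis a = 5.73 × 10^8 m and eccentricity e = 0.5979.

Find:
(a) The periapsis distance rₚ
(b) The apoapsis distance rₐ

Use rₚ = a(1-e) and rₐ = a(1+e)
a = 5.73 × 10^8 m
e = 0.5979:  1 − e = 0.4021,  1 + e = 1.5979
(a) rₚ = a(1 − e) = 5.73 × 10^8 m × 0.4021 = 2.30403 × 10^8 m ≈ 2.304 × 10^8 m
(b) rₐ = a(1 + e) = 5.73 × 10^8 m × 1.5979 = 9.15597 × 10^8 m ≈ 9.156 × 10^8 m

Final answer:
(a) rₚ = 2.304 × 10^8 m
(b) rₐ = 9.156 × 10^8 m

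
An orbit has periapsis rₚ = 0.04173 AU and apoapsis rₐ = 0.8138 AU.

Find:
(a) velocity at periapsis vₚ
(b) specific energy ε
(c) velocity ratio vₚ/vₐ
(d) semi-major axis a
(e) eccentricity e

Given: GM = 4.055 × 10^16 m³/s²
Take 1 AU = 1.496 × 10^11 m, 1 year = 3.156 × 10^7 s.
rₚ = 0.04173 AU = 6.24281 × 10^9 m
rₐ = 0.8138 AU = 1.21744 × 10^11 m
GM = 4.055 × 10^16 m³/s²
a = (rₚ + rₐ)/2 = 6.39936 × 10^10 m
e = (rₐ − rₚ)/(rₐ + rₚ) = (1.15502 × 10^11) / (1.27987 × 10^11) = 0.902446
(a) vₚ² = GM (2/rₚ − 1/a) = 4.055 × 10^16 × (3.20369 × 10^-10 − 1.56266 × 10^-11) = 1.23573 × 10^7 m²/s²;  vₚ = 3515.29 m/s ≈ 0.7416 AU/year
(b) 2a = 1.27987 × 10^11 m;  ε = −GM/(2a) = -316828 J/kg ≈ -316.8 kJ/kg
(c) vₚ/vₐ = rₐ/rₚ (angular momentum) = (1.21744 × 10^11) / (6.24281 × 10^9) = 19.5016 ≈ 19.5
(d) a = 6.39936 × 10^10 m ≈ 0.4278 AU
(e) e = 0.902446 ≈ 0.9024

Final answer:
(a) velocity at periapsis vₚ = 0.7416 AU/year
(b) specific energy ε = -316.8 kJ/kg
(c) velocity ratio vₚ/vₐ = 19.5
(d) semi-major axis a = 0.4278 AU
(e) eccentricity e = 0.9024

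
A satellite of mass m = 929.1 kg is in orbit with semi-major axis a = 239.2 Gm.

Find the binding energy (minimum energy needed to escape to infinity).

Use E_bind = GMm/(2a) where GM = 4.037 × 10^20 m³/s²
a = 239.2 Gm = 2.392 × 10^11 m
GM = 4.037 × 10^20 m³/s²
m = 929.1 kg
GMm = 4.037 × 10^20 × 929.1 = 3.75078 × 10^23 m³·kg/s²
2a = 4.784 × 10^11 m
E_bind = GMm/(2a) = 7.84025 × 10^11 J ≈ 784 GJ

Final answer: 784 GJ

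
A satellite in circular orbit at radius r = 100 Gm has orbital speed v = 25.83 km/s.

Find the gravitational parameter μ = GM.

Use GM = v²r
r = 100 Gm = 1 × 10^11 m
v = 25.83 km/s = 25830 m/s
v² = 6.67189 × 10^8 m²/s²
GM = v²r = 6.67189 × 10^8 × 1 × 10^11 = 6.67189 × 10^19 m³/s²
GM ≈ 6.672 × 10^19 m³/s²

Final answer: GM = 6.672 × 10^19 m³/s²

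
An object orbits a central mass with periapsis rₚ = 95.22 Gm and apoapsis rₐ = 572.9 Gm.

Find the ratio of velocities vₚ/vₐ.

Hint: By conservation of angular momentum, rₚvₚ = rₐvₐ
rₚ = 95.22 Gm = 9.522 × 10^10 m
rₐ = 572.9 Gm = 5.729 × 10^11 m
rₚvₚ = rₐvₐ  ⇒  vₚ/vₐ = rₐ/rₚ
vₚ/vₐ = (5.729 × 10^11) / (9.522 × 10^10) = 6.01659

Final answer: vₚ/vₐ = 6.017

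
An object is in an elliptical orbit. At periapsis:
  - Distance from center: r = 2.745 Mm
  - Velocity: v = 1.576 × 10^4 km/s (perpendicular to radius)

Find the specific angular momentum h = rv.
r = 2.745 Mm = 2.745 × 10^6 m
v = 1.576 × 10^4 km/s = 1.576 × 10^7 m/s
h = rv = 2.745 × 10^6 × 1.576 × 10^7 = 4.32612 × 10^13 m²/s ≈ 4.326 × 10^13 m²/s

Final answer: h = 4.326 × 10^13 m²/s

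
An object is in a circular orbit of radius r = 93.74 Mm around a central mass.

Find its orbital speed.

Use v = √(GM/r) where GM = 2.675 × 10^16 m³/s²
r = 93.74 Mm = 9.374 × 10^7 m
GM = 2.675 × 10^16 m³/s²
GM/r = (2.675 × 10^16) / (9.374 × 10^7) = 2.85364 × 10^8 m²/s²
v = √(GM/r) = 16892.7 m/s ≈ 16.89 km/s

Final answer: 16.89 km/s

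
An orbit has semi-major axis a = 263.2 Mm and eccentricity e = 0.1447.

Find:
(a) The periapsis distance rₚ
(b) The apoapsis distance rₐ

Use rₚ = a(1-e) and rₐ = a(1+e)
a = 263.2 Mm = 2.632 × 10^8 m
e = 0.1447:  1 − e = 0.8553,  1 + e = 1.1447
(a) rₚ = a(1 − e) = 2.632 × 10^8 m × 0.8553 = 2.25115 × 10^8 m ≈ 225.1 Mm
(b) rₐ = a(1 + e) = 2.632 × 10^8 m × 1.1447 = 3.01285 × 10^8 m ≈ 301.3 Mm

Final answer:
(a) rₚ = 225.1 Mm
(b) rₐ = 301.3 Mm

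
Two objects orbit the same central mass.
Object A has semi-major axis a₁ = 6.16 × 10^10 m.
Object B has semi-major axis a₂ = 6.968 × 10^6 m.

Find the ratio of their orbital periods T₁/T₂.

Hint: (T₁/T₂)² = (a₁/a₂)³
a₁ = 6.16 × 10^10 m
a₂ = 6.968 × 10^6 m
a₁/a₂ = 8840.41
T₁/T₂ = (a₁/a₂)^(3/2) = (8840.41)^1.5 = 831206

Final answer: T₁/T₂ = 8.312 × 10^5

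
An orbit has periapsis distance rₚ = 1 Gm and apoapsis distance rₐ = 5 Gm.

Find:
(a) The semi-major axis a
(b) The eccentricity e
rₚ = 1 Gm = 1 × 10^9 m
rₐ = 5 Gm = 5 × 10^9 m
(a) a = (rₚ + rₐ)/2 = 3 × 10^9 m ≈ 3 Gm
(b) e = (rₐ − rₚ)/(rₐ + rₚ) = (4 × 10^9) / (6 × 10^9) = 0.666667

Final answer:
(a) a = 3 Gm
(b) e = 0.6667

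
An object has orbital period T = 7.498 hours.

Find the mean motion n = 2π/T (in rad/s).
T = 7.498 hours = 26992.8 s
n = 2π / 26992.8 s = 0.000232773 rad/s ≈ 0.0002328 rad/s

Final answer: n = 0.0002328 rad/s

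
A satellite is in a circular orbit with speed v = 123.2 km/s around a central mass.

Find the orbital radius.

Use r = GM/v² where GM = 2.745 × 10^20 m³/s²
v = 123.2 km/s = 123200 m/s
GM = 2.745 × 10^20 m³/s²
v² = 1.51782 × 10^10 m²/s²
r = GM/v² = (2.745 × 10^20) / (1.51782 × 10^10) = 1.80851 × 10^10 m ≈ 1.809 × 10^10 m

Final answer: 1.809 × 10^10 m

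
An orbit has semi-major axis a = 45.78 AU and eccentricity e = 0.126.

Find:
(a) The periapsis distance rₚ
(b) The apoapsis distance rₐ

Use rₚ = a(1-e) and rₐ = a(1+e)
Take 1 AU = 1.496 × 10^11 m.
a = 45.78 AU = 6.84869 × 10^12 m
e = 0.126:  1 − e = 0.874,  1 + e = 1.126
(a) rₚ = a(1 − e) = 6.84869 × 10^12 m × 0.874 = 5.98575 × 10^12 m ≈ 40.01 AU
(b) rₐ = a(1 + e) = 6.84869 × 10^12 m × 1.126 = 7.71162 × 10^12 m ≈ 51.55 AU

Final answer:
(a) rₚ = 40.01 AU
(b) rₐ = 51.55 AU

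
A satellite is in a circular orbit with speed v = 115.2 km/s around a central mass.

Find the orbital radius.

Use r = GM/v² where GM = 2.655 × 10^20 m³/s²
v = 115.2 km/s = 115200 m/s
GM = 2.655 × 10^20 m³/s²
v² = 1.3271 × 10^10 m²/s²
r = GM/v² = (2.655 × 10^20) / (1.3271 × 10^10) = 2.0006 × 10^10 m ≈ 20.01 Gm

Final answer: 20.01 Gm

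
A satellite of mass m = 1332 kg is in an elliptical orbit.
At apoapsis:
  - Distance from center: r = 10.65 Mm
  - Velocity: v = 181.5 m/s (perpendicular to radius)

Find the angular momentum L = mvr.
r = 10.65 Mm = 1.065 × 10^7 m
v = 181.5 m/s
vr = 181.5 × 1.065 × 10^7 = 1.93298 × 10^9 m²/s
L = m × vr = 1332 × 1.93298 × 10^9 = 2.57472 × 10^12 kg·m²/s ≈ 2.575 × 10^12 kg·m²/s

Final answer: L = 2.575 × 10^12 kg·m²/s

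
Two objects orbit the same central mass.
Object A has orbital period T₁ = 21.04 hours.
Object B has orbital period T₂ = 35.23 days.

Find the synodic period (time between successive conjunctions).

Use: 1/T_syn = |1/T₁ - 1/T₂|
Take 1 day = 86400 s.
T₁ = 21.04 hours = 75744 s
T₂ = 35.23 days = 3.04387 × 10^6 s
1/T₁ = 1.32024 × 10^-5 s⁻¹
1/T₂ = 3.28529 × 10^-7 s⁻¹
|1/T₁ − 1/T₂| = 1.28738 × 10^-5 s⁻¹
T_syn = 1 / |1/T₁ − 1/T₂| = 77676.9 s ≈ 21.58 hours

Final answer: T_syn = 21.58 hours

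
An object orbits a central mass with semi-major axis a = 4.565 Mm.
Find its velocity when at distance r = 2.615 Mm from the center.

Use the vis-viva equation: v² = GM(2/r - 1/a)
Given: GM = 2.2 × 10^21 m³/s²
a = 4.565 Mm = 4.565 × 10^6 m
r = 2.615 Mm = 2.615 × 10^6 m
GM = 2.2 × 10^21 m³/s²
2/r − 1/a = 7.64818 × 10^-7 − 2.19058 × 10^-7 = 5.4576 × 10^-7 m⁻¹
v² = GM (2/r − 1/a) = 1.20067 × 10^15 m²/s²
v = 3.46507 × 10^7 m/s ≈ 3.465 × 10^4 km/s

Final answer: 3.465 × 10^4 km/s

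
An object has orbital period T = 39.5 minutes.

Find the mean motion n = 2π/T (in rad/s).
T = 39.5 minutes = 2370 s
n = 2π / 2370 s = 0.00265113 rad/s ≈ 0.002651 rad/s

Final answer: n = 0.002651 rad/s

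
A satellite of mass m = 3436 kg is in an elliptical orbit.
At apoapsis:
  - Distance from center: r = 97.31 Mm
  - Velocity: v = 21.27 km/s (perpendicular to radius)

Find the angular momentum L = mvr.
r = 97.31 Mm = 9.731 × 10^7 m
v = 21.27 km/s = 21270 m/s
vr = 21270 × 9.731 × 10^7 = 2.06978 × 10^12 m²/s
L = m × vr = 3436 × 2.06978 × 10^12 = 7.11178 × 10^15 kg·m²/s ≈ 7.112 × 10^15 kg·m²/s

Final answer: L = 7.112 × 10^15 kg·m²/s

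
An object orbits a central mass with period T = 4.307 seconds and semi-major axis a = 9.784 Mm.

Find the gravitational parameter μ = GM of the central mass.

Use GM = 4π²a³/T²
T = 4.307 seconds
a = 9.784 Mm = 9.784 × 10^6 m
a³ = 9.3659 × 10^20 m³
T² = 18.5502 s²
GM = 4π² × (9.3659 × 10^20) / 18.5502 = 1.99324 × 10^21 m³/s²
GM ≈ 1.993 × 10^21 m³/s²

Final answer: GM = 1.993 × 10^21 m³/s²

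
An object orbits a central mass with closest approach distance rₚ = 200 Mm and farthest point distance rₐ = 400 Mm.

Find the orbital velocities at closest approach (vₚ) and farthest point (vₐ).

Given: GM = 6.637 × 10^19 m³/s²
rₚ = 200 Mm = 2 × 10^8 m
rₐ = 400 Mm = 4 × 10^8 m
GM = 6.637 × 10^19 m³/s²
a = (rₚ + rₐ)/2 = 3 × 10^8 m
Vis-viva: v² = GM (2/r − 1/a)
vₚ² = 6.637 × 10^19 × (1 × 10^-8 − 3.33333 × 10^-9) = 4.42467 × 10^11 m²/s²
vₚ = 665182 m/s ≈ 665.2 km/s
vₐ² = 6.637 × 10^19 × (5 × 10^-9 − 3.33333 × 10^-9) = 1.10617 × 10^11 m²/s²
vₐ = 332591 m/s ≈ 332.6 km/s

Final answer: vₚ = 665.2 km/s, vₐ = 332.6 km/s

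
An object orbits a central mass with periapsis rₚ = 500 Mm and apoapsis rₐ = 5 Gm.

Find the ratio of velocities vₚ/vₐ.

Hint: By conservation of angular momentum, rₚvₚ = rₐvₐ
rₚ = 500 Mm = 5 × 10^8 m
rₐ = 5 Gm = 5 × 10^9 m
rₚvₚ = rₐvₐ  ⇒  vₚ/vₐ = rₐ/rₚ
vₚ/vₐ = (5 × 10^9) / (5 × 10^8) = 10

Final answer: vₚ/vₐ = 10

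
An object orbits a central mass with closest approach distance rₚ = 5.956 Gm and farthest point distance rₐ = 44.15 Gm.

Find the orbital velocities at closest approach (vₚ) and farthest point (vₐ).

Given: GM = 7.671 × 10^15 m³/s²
rₚ = 5.956 Gm = 5.956 × 10^9 m
rₐ = 44.15 Gm = 4.415 × 10^10 m
GM = 7.671 × 10^15 m³/s²
a = (rₚ + rₐ)/2 = 2.5053 × 10^10 m
Vis-viva: v² = GM (2/r − 1/a)
vₚ² = 7.671 × 10^15 × (3.35796 × 10^-10 − 3.99154 × 10^-11) = 2.2697 × 10^6 m²/s²
vₚ = 1506.55 m/s ≈ 1.507 km/s
vₐ² = 7.671 × 10^15 × (4.53001 × 10^-11 − 3.99154 × 10^-11) = 41306.3 m²/s²
vₐ = 203.239 m/s ≈ 203.2 m/s

Final answer: vₚ = 1.507 km/s, vₐ = 203.2 m/s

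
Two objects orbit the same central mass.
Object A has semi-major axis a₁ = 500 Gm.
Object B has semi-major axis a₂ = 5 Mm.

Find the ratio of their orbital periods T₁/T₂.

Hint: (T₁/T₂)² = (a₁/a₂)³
a₁ = 500 Gm = 5 × 10^11 m
a₂ = 5 Mm = 5 × 10^6 m
a₁/a₂ = 100000
T₁/T₂ = (a₁/a₂)^(3/2) = (100000)^1.5 = 3.16228 × 10^7

Final answer: T₁/T₂ = 3.162 × 10^7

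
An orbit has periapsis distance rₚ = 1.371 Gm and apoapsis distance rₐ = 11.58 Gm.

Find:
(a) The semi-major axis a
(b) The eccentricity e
rₚ = 1.371 Gm = 1.371 × 10^9 m
rₐ = 11.58 Gm = 1.158 × 10^10 m
(a) a = (rₚ + rₐ)/2 = 6.4755 × 10^9 m ≈ 6.476 Gm
(b) e = (rₐ − rₚ)/(rₐ + rₚ) = (1.0209 × 10^10) / (1.2951 × 10^10) = 0.788279

Final answer:
(a) a = 6.476 Gm
(b) e = 0.7883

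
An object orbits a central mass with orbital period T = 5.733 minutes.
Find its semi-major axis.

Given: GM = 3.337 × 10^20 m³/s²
T = 5.733 minutes = 343.98 s
GM = 3.337 × 10^20 m³/s²
Kepler's third law: a³ = GM T² / (4π²)
T² = 118322 s²
a³ = (3.337 × 10^20) × 118322 / (4π²) = 1.00014 × 10^24 m³
a = (a³)^(1/3) = 1.00005 × 10^8 m ≈ 100 Mm

Final answer: 100 Mm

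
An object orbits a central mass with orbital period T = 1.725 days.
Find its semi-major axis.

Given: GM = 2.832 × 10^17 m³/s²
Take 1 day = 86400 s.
T = 1.725 days = 149040 s
GM = 2.832 × 10^17 m³/s²
Kepler's third law: a³ = GM T² / (4π²)
T² = 2.22129 × 10^10 s²
a³ = (2.832 × 10^17) × (2.22129 × 10^10) / (4π²) = 1.59345 × 10^26 m³
a = (a³)^(1/3) = 5.42142 × 10^8 m ≈ 542.1 Mm

Final answer: 542.1 Mm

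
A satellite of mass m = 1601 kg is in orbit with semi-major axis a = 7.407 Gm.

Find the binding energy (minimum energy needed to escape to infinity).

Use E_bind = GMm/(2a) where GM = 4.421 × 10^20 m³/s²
a = 7.407 Gm = 7.407 × 10^9 m
GM = 4.421 × 10^20 m³/s²
m = 1601 kg
GMm = 4.421 × 10^20 × 1601 = 7.07802 × 10^23 m³·kg/s²
2a = 1.4814 × 10^10 m
E_bind = GMm/(2a) = 4.77793 × 10^13 J ≈ 47.78 TJ

Final answer: 47.78 TJ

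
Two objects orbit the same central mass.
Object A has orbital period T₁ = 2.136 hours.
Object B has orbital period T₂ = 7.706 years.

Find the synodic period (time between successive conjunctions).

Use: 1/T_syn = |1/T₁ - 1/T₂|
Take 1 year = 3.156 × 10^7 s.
T₁ = 2.136 hours = 7689.6 s
T₂ = 7.706 years = 2.43201 × 10^8 s
1/T₁ = 0.000130046 s⁻¹
1/T₂ = 4.11182 × 10^-9 s⁻¹
|1/T₁ − 1/T₂| = 0.000130042 s⁻¹
T_syn = 1 / |1/T₁ − 1/T₂| = 7689.84 s ≈ 2.136 hours

Final answer: T_syn = 2.136 hours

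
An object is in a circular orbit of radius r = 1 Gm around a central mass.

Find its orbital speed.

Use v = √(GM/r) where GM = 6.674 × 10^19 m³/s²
r = 1 Gm = 1 × 10^9 m
GM = 6.674 × 10^19 m³/s²
GM/r = (6.674 × 10^19) / (1 × 10^9) = 6.674 × 10^10 m²/s²
v = √(GM/r) = 258341 m/s ≈ 258.3 km/s

Final answer: 258.3 km/s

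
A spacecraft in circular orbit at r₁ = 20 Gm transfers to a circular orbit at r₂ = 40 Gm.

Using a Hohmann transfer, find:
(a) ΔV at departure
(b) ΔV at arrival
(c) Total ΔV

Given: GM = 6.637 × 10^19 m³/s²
r₁ = 20 Gm = 2 × 10^10 m
r₂ = 40 Gm = 4 × 10^10 m
GM = 6.637 × 10^19 m³/s²
Transfer ellipse: a_t = (r₁ + r₂)/2 = 3 × 10^10 m
Circular speed at r₁: v₁ = √(GM/r₁) = 57606.4 m/s
Transfer speed at r₁ (periapsis): v₁ₜ = √(GM(2/r₁ − 1/a_t)) = 66518.2 m/s
(a) ΔV₁ = v₁ₜ − v₁ = 8911.74 m/s ≈ 8.912 km/s
Circular speed at r₂: v₂ = √(GM/r₂) = 40733.9 m/s
Transfer speed at r₂ (apoapsis): v₂ₜ = √(GM(2/r₂ − 1/a_t)) = 33259.1 m/s
(b) ΔV₂ = v₂ − v₂ₜ = 7474.81 m/s ≈ 7.475 km/s
(c) ΔV_total = ΔV₁ + ΔV₂ = 16386.6 m/s ≈ 16.39 km/s

Final answer:
(a) ΔV₁ = 8.912 km/s
(b) ΔV₂ = 7.475 km/s
(c) ΔV_total = 16.39 km/s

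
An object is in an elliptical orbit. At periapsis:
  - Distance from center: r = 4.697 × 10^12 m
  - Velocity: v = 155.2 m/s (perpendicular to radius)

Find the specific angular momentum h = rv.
r = 4.697 × 10^12 m
v = 155.2 m/s
h = rv = 4.697 × 10^12 × 155.2 = 7.28974 × 10^14 m²/s ≈ 7.29 × 10^14 m²/s

Final answer: h = 7.29 × 10^14 m²/s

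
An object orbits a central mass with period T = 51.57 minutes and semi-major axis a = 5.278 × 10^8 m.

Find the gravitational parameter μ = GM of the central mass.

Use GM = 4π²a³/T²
T = 51.57 minutes = 3094.2 s
a = 5.278 × 10^8 m
a³ = 1.47031 × 10^26 m³
T² = 9.57407 × 10^6 s²
GM = 4π² × (1.47031 × 10^26) / (9.57407 × 10^6) = 6.06277 × 10^20 m³/s²
GM ≈ 6.063 × 10^20 m³/s²

Final answer: GM = 6.063 × 10^20 m³/s²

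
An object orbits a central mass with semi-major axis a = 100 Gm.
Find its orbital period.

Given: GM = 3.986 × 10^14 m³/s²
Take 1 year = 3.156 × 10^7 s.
a = 100 Gm = 1 × 10^11 m
GM = 3.986 × 10^14 m³/s²
a³ = 1 × 10^33 m³
T = 2π √(a³/GM) = 2π √((1 × 10^33) / (3.986 × 10^14)) = 2π × 1.58391 × 10^9 s
T = 9.95202 × 10^9 s ≈ 315.3 years

Final answer: 315.3 years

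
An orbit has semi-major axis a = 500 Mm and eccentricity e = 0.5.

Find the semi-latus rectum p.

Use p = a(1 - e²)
a = 500 Mm = 5 × 10^8 m
e = 0.5,  e² = 0.25,  1 − e² = 0.75
p = a(1 − e²) = 5 × 10^8 m × 0.75 = 3.75 × 10^8 m ≈ 375 Mm

Final answer: p = 375 Mm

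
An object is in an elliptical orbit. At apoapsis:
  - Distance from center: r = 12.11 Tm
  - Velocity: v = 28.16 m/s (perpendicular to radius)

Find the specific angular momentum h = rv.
r = 12.11 Tm = 1.211 × 10^13 m
v = 28.16 m/s
h = rv = 1.211 × 10^13 × 28.16 = 3.41018 × 10^14 m²/s ≈ 3.41 × 10^14 m²/s

Final answer: h = 3.41 × 10^14 m²/s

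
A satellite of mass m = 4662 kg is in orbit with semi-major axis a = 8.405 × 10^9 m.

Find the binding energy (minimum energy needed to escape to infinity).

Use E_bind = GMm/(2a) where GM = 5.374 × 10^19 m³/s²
a = 8.405 × 10^9 m
GM = 5.374 × 10^19 m³/s²
m = 4662 kg
GMm = 5.374 × 10^19 × 4662 = 2.50536 × 10^23 m³·kg/s²
2a = 1.681 × 10^10 m
E_bind = GMm/(2a) = 1.4904 × 10^13 J ≈ 14.9 TJ

Final answer: 14.9 TJ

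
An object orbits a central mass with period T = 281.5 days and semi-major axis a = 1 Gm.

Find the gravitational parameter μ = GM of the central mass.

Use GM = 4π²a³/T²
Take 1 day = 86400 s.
T = 281.5 days = 2.43216 × 10^7 s
a = 1 Gm = 1 × 10^9 m
a³ = 1 × 10^27 m³
T² = 5.9154 × 10^14 s²
GM = 4π² × (1 × 10^27) / (5.9154 × 10^14) = 6.67383 × 10^13 m³/s²
GM ≈ 6.674 × 10^13 m³/s²

Final answer: GM = 6.674 × 10^13 m³/s²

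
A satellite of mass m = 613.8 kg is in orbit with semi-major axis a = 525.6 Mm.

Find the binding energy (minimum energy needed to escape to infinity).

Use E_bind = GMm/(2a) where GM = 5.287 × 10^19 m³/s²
a = 525.6 Mm = 5.256 × 10^8 m
GM = 5.287 × 10^19 m³/s²
m = 613.8 kg
GMm = 5.287 × 10^19 × 613.8 = 3.24516 × 10^22 m³·kg/s²
2a = 1.0512 × 10^9 m
E_bind = GMm/(2a) = 3.0871 × 10^13 J ≈ 30.87 TJ

Final answer: 30.87 TJ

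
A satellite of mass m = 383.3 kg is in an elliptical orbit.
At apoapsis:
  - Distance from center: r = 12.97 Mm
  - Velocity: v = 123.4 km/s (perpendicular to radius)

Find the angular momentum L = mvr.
r = 12.97 Mm = 1.297 × 10^7 m
v = 123.4 km/s = 123400 m/s
vr = 123400 × 1.297 × 10^7 = 1.6005 × 10^12 m²/s
L = m × vr = 383.3 × 1.6005 × 10^12 = 6.13471 × 10^14 kg·m²/s ≈ 6.135 × 10^14 kg·m²/s

Final answer: L = 6.135 × 10^14 kg·m²/s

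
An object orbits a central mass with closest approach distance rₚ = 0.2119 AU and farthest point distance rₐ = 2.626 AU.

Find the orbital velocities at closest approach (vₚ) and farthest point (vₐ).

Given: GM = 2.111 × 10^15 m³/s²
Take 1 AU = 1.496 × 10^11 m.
rₚ = 0.2119 AU = 3.17002 × 10^10 m
rₐ = 2.626 AU = 3.9285 × 10^11 m
GM = 2.111 × 10^15 m³/s²
a = (rₚ + rₐ)/2 = 2.12275 × 10^11 m
Vis-viva: v² = GM (2/r − 1/a)
vₚ² = 2.111 × 10^15 × (6.3091 × 10^-11 − 4.71087 × 10^-12) = 123240 m²/s²
vₚ = 351.056 m/s ≈ 351.1 m/s
vₐ² = 2.111 × 10^15 × (5.09101 × 10^-12 − 4.71087 × 10^-12) = 802.464 m²/s²
vₐ = 28.3278 m/s ≈ 28.33 m/s

Final answer: vₚ = 351.1 m/s, vₐ = 28.33 m/s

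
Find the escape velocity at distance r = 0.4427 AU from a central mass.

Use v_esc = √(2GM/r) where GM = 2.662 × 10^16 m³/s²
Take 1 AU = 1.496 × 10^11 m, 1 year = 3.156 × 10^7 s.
r = 0.4427 AU = 6.62279 × 10^10 m
GM = 2.662 × 10^16 m³/s²
2GM/r = 2 × (2.662 × 10^16) / (6.62279 × 10^10) = 803891 m²/s²
v_esc = √(2GM/r) = 896.599 m/s ≈ 0.1891 AU/year

Final answer: 0.1891 AU/year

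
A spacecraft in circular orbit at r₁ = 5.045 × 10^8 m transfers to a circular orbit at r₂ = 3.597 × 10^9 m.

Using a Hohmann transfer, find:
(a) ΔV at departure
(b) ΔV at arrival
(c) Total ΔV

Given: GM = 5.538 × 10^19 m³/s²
r₁ = 5.045 × 10^8 m
r₂ = 3.597 × 10^9 m
GM = 5.538 × 10^19 m³/s²
Transfer ellipse: a_t = (r₁ + r₂)/2 = 2.05075 × 10^9 m
Circular speed at r₁: v₁ = √(GM/r₁) = 331319 m/s
Transfer speed at r₁ (periapsis): v₁ₜ = √(GM(2/r₁ − 1/a_t)) = 438793 m/s
(a) ΔV₁ = v₁ₜ − v₁ = 107474 m/s ≈ 107.5 km/s
Circular speed at r₂: v₂ = √(GM/r₂) = 124081 m/s
Transfer speed at r₂ (apoapsis): v₂ₜ = √(GM(2/r₂ − 1/a_t)) = 61543.3 m/s
(b) ΔV₂ = v₂ − v₂ₜ = 62538 m/s ≈ 62.54 km/s
(c) ΔV_total = ΔV₁ + ΔV₂ = 170012 m/s ≈ 170 km/s

Final answer:
(a) ΔV₁ = 107.5 km/s
(b) ΔV₂ = 62.54 km/s
(c) ΔV_total = 170 km/s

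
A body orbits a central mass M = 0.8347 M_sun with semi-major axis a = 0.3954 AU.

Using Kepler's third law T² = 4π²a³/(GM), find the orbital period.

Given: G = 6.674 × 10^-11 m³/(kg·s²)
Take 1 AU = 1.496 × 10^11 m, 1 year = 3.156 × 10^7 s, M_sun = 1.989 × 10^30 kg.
M = 0.8347 M_sun = 1.66022 × 10^30 kg
GM = G × M = 6.674 × 10^-11 × 1.66022 × 10^30 = 1.10803 × 10^20 m³/s²
a = 0.3954 AU = 5.91518 × 10^10 m
a³ = 2.06969 × 10^32 m³
T = 2π √(a³/GM) = 2π √((2.06969 × 10^32) / (1.10803 × 10^20)) = 2π × 1.36671 × 10^6 s
T = 8.5873 × 10^6 s ≈ 0.2721 years

Final answer: 0.2721 years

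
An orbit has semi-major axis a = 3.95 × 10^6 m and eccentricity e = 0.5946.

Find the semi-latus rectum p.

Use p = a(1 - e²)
a = 3.95 × 10^6 m
e = 0.5946,  e² = 0.353549,  1 − e² = 0.646451
p = a(1 − e²) = 3.95 × 10^6 m × 0.646451 = 2.55348 × 10^6 m ≈ 2.553 × 10^6 m

Final answer: p = 2.553 × 10^6 m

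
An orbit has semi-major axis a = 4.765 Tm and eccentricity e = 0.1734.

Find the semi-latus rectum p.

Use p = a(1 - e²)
a = 4.765 Tm = 4.765 × 10^12 m
e = 0.1734,  e² = 0.0300676,  1 − e² = 0.969932
p = a(1 − e²) = 4.765 × 10^12 m × 0.969932 = 4.62173 × 10^12 m ≈ 4.622 Tm

Final answer: p = 4.622 Tm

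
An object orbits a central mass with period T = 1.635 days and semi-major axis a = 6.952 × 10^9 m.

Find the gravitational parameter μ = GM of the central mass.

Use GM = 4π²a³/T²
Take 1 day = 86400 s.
T = 1.635 days = 141264 s
a = 6.952 × 10^9 m
a³ = 3.35992 × 10^29 m³
T² = 1.99555 × 10^10 s²
GM = 4π² × (3.35992 × 10^29) / (1.99555 × 10^10) = 6.64701 × 10^20 m³/s²
GM ≈ 6.647 × 10^20 m³/s²

Final answer: GM = 6.647 × 10^20 m³/s²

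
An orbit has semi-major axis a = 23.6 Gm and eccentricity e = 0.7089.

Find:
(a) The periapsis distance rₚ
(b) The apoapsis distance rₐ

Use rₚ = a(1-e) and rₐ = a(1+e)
a = 23.6 Gm = 2.36 × 10^10 m
e = 0.7089:  1 − e = 0.2911,  1 + e = 1.7089
(a) rₚ = a(1 − e) = 2.36 × 10^10 m × 0.2911 = 6.86996 × 10^9 m ≈ 6.87 Gm
(b) rₐ = a(1 + e) = 2.36 × 10^10 m × 1.7089 = 4.033 × 10^10 m ≈ 40.33 Gm

Final answer:
(a) rₚ = 6.87 Gm
(b) rₐ = 40.33 Gm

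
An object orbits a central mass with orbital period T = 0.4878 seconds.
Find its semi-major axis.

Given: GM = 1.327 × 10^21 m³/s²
T = 0.4878 seconds
GM = 1.327 × 10^21 m³/s²
Kepler's third law: a³ = GM T² / (4π²)
T² = 0.237949 s²
a³ = (1.327 × 10^21) × 0.237949 / (4π²) = 7.99825 × 10^18 m³
a = (a³)^(1/3) = 1.99985 × 10^6 m ≈ 2 Mm

Final answer: 2 Mm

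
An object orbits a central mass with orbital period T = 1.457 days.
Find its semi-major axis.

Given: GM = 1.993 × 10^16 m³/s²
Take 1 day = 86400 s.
T = 1.457 days = 125885 s
GM = 1.993 × 10^16 m³/s²
Kepler's third law: a³ = GM T² / (4π²)
T² = 1.5847 × 10^10 s²
a³ = (1.993 × 10^16) × (1.5847 × 10^10) / (4π²) = 8.00008 × 10^24 m³
a = (a³)^(1/3) = 2.00001 × 10^8 m ≈ 200 Mm

Final answer: 200 Mm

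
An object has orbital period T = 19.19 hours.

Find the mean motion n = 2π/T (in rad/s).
T = 19.19 hours = 69084 s
n = 2π / 69084 s = 9.09499 × 10^-5 rad/s ≈ 9.095 × 10^-5 rad/s

Final answer: n = 9.095 × 10^-5 rad/s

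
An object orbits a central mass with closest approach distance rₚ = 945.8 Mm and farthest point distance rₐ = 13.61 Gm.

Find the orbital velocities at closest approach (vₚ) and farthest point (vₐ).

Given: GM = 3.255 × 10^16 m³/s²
rₚ = 945.8 Mm = 9.458 × 10^8 m
rₐ = 13.61 Gm = 1.361 × 10^10 m
GM = 3.255 × 10^16 m³/s²
a = (rₚ + rₐ)/2 = 7.2779 × 10^9 m
Vis-viva: v² = GM (2/r − 1/a)
vₚ² = 3.255 × 10^16 × (2.11461 × 10^-9 − 1.37402 × 10^-10) = 6.43582 × 10^7 m²/s²
vₚ = 8022.35 m/s ≈ 8.022 km/s
vₐ² = 3.255 × 10^16 × (1.46951 × 10^-10 − 1.37402 × 10^-10) = 310804 m²/s²
vₐ = 557.498 m/s ≈ 557.5 m/s

Final answer: vₚ = 8.022 km/s, vₐ = 557.5 m/s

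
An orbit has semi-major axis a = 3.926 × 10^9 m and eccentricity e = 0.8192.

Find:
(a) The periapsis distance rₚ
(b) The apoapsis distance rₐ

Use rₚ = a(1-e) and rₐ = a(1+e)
a = 3.926 × 10^9 m
e = 0.8192:  1 − e = 0.1808,  1 + e = 1.8192
(a) rₚ = a(1 − e) = 3.926 × 10^9 m × 0.1808 = 7.09821 × 10^8 m ≈ 7.098 × 10^8 m
(b) rₐ = a(1 + e) = 3.926 × 10^9 m × 1.8192 = 7.14218 × 10^9 m ≈ 7.142 × 10^9 m

Final answer:
(a) rₚ = 7.098 × 10^8 m
(b) rₐ = 7.142 × 10^9 m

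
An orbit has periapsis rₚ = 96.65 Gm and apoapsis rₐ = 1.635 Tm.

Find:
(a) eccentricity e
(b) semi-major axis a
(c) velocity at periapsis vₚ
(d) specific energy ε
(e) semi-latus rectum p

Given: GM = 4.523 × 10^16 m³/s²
rₚ = 96.65 Gm = 9.665 × 10^10 m
rₐ = 1.635 Tm = 1.635 × 10^12 m
GM = 4.523 × 10^16 m³/s²
a = (rₚ + rₐ)/2 = 8.65825 × 10^11 m
e = (rₐ − rₚ)/(rₐ + rₚ) = (1.53835 × 10^12) / (1.73165 × 10^12) = 0.888372
(a) e = 0.888372 ≈ 0.8884
(b) a = 8.65825 × 10^11 m ≈ 865.8 Gm
(c) vₚ² = GM (2/rₚ − 1/a) = 4.523 × 10^16 × (2.06932 × 10^-11 − 1.15497 × 10^-12) = 883715 m²/s²;  vₚ = 940.061 m/s ≈ 940.1 m/s
(d) 2a = 1.73165 × 10^12 m;  ε = −GM/(2a) = -26119.6 J/kg ≈ -26.12 kJ/kg
(e) 1 − e² = 0.210795;  p = a(1 − e²) = 8.65825 × 10^11 × 0.210795 = 1.82511 × 10^11 m ≈ 182.5 Gm

Final answer:
(a) eccentricity e = 0.8884
(b) semi-major axis a = 865.8 Gm
(c) velocity at periapsis vₚ = 940.1 m/s
(d) specific energy ε = -26.12 kJ/kg
(e) semi-latus rectum p = 182.5 Gm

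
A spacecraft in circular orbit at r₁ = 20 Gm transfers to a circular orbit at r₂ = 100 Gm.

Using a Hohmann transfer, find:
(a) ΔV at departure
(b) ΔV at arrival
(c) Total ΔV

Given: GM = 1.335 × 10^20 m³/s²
r₁ = 20 Gm = 2 × 10^10 m
r₂ = 100 Gm = 1 × 10^11 m
GM = 1.335 × 10^20 m³/s²
Transfer ellipse: a_t = (r₁ + r₂)/2 = 6 × 10^10 m
Circular speed at r₁: v₁ = √(GM/r₁) = 81700.7 m/s
Transfer speed at r₁ (periapsis): v₁ₜ = √(GM(2/r₁ − 1/a_t)) = 105475 m/s
(a) ΔV₁ = v₁ₜ − v₁ = 23774.4 m/s ≈ 23.77 km/s
Circular speed at r₂: v₂ = √(GM/r₂) = 36537.7 m/s
Transfer speed at r₂ (apoapsis): v₂ₜ = √(GM(2/r₂ − 1/a_t)) = 21095 m/s
(b) ΔV₂ = v₂ − v₂ₜ = 15442.6 m/s ≈ 15.44 km/s
(c) ΔV_total = ΔV₁ + ΔV₂ = 39217.1 m/s ≈ 39.22 km/s

Final answer:
(a) ΔV₁ = 23.77 km/s
(b) ΔV₂ = 15.44 km/s
(c) ΔV_total = 39.22 km/s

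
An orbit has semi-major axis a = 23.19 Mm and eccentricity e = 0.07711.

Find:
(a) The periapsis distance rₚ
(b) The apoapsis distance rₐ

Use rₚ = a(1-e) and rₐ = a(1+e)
a = 23.19 Mm = 2.319 × 10^7 m
e = 0.07711:  1 − e = 0.92289,  1 + e = 1.07711
(a) rₚ = a(1 − e) = 2.319 × 10^7 m × 0.92289 = 2.14018 × 10^7 m ≈ 21.4 Mm
(b) rₐ = a(1 + e) = 2.319 × 10^7 m × 1.07711 = 2.49782 × 10^7 m ≈ 24.98 Mm

Final answer:
(a) rₚ = 21.4 Mm
(b) rₐ = 24.98 Mm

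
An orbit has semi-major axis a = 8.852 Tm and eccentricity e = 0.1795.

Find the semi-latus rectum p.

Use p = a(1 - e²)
a = 8.852 Tm = 8.852 × 10^12 m
e = 0.1795,  e² = 0.0322202,  1 − e² = 0.96778
p = a(1 − e²) = 8.852 × 10^12 m × 0.96778 = 8.56679 × 10^12 m ≈ 8.567 Tm

Final answer: p = 8.567 Tm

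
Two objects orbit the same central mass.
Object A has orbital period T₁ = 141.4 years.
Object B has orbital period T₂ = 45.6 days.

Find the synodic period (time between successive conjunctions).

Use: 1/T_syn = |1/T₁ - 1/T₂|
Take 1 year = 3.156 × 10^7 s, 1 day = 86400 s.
T₁ = 141.4 years = 4.46258 × 10^9 s
T₂ = 45.6 days = 3.93984 × 10^6 s
1/T₁ = 2.24085 × 10^-10 s⁻¹
1/T₂ = 2.53817 × 10^-7 s⁻¹
|1/T₁ − 1/T₂| = 2.53593 × 10^-7 s⁻¹
T_syn = 1 / |1/T₁ − 1/T₂| = 3.94332 × 10^6 s ≈ 45.64 days

Final answer: T_syn = 45.64 days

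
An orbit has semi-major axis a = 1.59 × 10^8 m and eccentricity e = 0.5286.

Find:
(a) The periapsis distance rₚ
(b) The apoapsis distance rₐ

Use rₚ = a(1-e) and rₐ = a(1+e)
a = 1.59 × 10^8 m
e = 0.5286:  1 − e = 0.4714,  1 + e = 1.5286
(a) rₚ = a(1 − e) = 1.59 × 10^8 m × 0.4714 = 7.49526 × 10^7 m ≈ 7.495 × 10^7 m
(b) rₐ = a(1 + e) = 1.59 × 10^8 m × 1.5286 = 2.43047 × 10^8 m ≈ 2.43 × 10^8 m

Final answer:
(a) rₚ = 7.495 × 10^7 m
(b) rₐ = 2.43 × 10^8 m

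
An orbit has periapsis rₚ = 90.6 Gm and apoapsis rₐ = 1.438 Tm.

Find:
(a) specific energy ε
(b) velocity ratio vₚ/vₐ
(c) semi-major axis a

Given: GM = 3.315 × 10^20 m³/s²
rₚ = 90.6 Gm = 9.06 × 10^10 m
rₐ = 1.438 Tm = 1.438 × 10^12 m
GM = 3.315 × 10^20 m³/s²
a = (rₚ + rₐ)/2 = 7.643 × 10^11 m
e = (rₐ − rₚ)/(rₐ + rₚ) = (1.3474 × 10^12) / (1.5286 × 10^12) = 0.88146
(a) 2a = 1.5286 × 10^12 m;  ε = −GM/(2a) = -2.16865 × 10^8 J/kg ≈ -216.9 MJ/kg
(b) vₚ/vₐ = rₐ/rₚ (angular momentum) = (1.438 × 10^12) / (9.06 × 10^10) = 15.872 ≈ 15.87
(c) a = 7.643 × 10^11 m ≈ 764.3 Gm

Final answer:
(a) specific energy ε = -216.9 MJ/kg
(b) velocity ratio vₚ/vₐ = 15.87
(c) semi-major axis a = 764.3 Gm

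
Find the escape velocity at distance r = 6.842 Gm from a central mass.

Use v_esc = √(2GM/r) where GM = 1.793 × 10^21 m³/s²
r = 6.842 Gm = 6.842 × 10^9 m
GM = 1.793 × 10^21 m³/s²
2GM/r = 2 × (1.793 × 10^21) / (6.842 × 10^9) = 5.24116 × 10^11 m²/s²
v_esc = √(2GM/r) = 723958 m/s ≈ 724 km/s

Final answer: 724 km/s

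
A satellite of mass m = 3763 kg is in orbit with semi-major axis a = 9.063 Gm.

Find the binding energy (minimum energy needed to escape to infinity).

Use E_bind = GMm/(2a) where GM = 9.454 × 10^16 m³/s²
a = 9.063 Gm = 9.063 × 10^9 m
GM = 9.454 × 10^16 m³/s²
m = 3763 kg
GMm = 9.454 × 10^16 × 3763 = 3.55754 × 10^20 m³·kg/s²
2a = 1.8126 × 10^10 m
E_bind = GMm/(2a) = 1.96267 × 10^10 J ≈ 19.63 GJ

Final answer: 19.63 GJ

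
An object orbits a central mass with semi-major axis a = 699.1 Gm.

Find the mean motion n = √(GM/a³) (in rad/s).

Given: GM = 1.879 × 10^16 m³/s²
a = 699.1 Gm = 6.991 × 10^11 m
GM = 1.879 × 10^16 m³/s²
a³ = 3.41679 × 10^35 m³
GM/a³ = (1.879 × 10^16) / (3.41679 × 10^35) = 5.49932 × 10^-20 s⁻²
n = √(GM/a³) = 2.34506 × 10^-10 rad/s ≈ 2.345 × 10^-10 rad/s

Final answer: n = 2.345 × 10^-10 rad/s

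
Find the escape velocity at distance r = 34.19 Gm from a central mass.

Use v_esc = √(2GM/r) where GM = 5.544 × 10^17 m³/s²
r = 34.19 Gm = 3.419 × 10^10 m
GM = 5.544 × 10^17 m³/s²
2GM/r = 2 × (5.544 × 10^17) / (3.419 × 10^10) = 3.24305 × 10^7 m²/s²
v_esc = √(2GM/r) = 5694.78 m/s ≈ 5.695 km/s

Final answer: 5.695 km/s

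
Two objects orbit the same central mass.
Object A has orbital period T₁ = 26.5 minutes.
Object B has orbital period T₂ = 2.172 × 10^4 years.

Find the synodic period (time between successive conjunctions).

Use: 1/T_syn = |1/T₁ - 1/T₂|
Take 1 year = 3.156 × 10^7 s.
T₁ = 26.5 minutes = 1590 s
T₂ = 2.172 × 10^4 years = 6.85483 × 10^11 s
1/T₁ = 0.000628931 s⁻¹
1/T₂ = 1.45882 × 10^-12 s⁻¹
|1/T₁ − 1/T₂| = 0.000628931 s⁻¹
T_syn = 1 / |1/T₁ − 1/T₂| = 1590 s ≈ 26.5 minutes

Final answer: T_syn = 26.5 minutes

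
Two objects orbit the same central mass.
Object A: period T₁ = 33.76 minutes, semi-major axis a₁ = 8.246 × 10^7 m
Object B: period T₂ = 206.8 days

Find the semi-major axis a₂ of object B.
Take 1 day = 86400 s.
T₁ = 33.76 minutes = 2025.6 s
T₂ = 206.8 days = 1.78675 × 10^7 s
a₁ = 8.246 × 10^7 m
Kepler's third law: (T₂/T₁)² = (a₂/a₁)³  ⇒  a₂ = a₁ (T₂/T₁)^(2/3)
T₂/T₁ = 8820.85
(T₂/T₁)^(2/3) = 426.914
a₂ = 8.246 × 10^7 m × 426.914 = 3.52033 × 10^10 m ≈ 3.52 × 10^10 m

Final answer: a₂ = 3.52 × 10^10 m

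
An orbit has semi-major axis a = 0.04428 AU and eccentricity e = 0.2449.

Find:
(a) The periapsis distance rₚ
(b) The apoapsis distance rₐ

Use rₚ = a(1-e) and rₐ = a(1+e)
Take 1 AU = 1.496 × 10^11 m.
a = 0.04428 AU = 6.62429 × 10^9 m
e = 0.2449:  1 − e = 0.7551,  1 + e = 1.2449
(a) rₚ = a(1 − e) = 6.62429 × 10^9 m × 0.7551 = 5.002 × 10^9 m ≈ 0.03344 AU
(b) rₐ = a(1 + e) = 6.62429 × 10^9 m × 1.2449 = 8.24658 × 10^9 m ≈ 0.05512 AU

Final answer:
(a) rₚ = 0.03344 AU
(b) rₐ = 0.05512 AU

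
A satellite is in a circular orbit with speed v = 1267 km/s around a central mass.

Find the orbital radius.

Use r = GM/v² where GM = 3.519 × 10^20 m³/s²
v = 1267 km/s = 1.267 × 10^6 m/s
GM = 3.519 × 10^20 m³/s²
v² = 1.60529 × 10^12 m²/s²
r = GM/v² = (3.519 × 10^20) / (1.60529 × 10^12) = 2.19213 × 10^8 m ≈ 2.192 × 10^8 m

Final answer: 2.192 × 10^8 m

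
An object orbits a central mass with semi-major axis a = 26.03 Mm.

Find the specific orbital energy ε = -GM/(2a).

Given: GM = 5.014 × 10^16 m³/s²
a = 26.03 Mm = 2.603 × 10^7 m
GM = 5.014 × 10^16 m³/s²
2a = 5.206 × 10^7 m
ε = −GM/(2a) = -9.63119 × 10^8 J/kg ≈ -963.1 MJ/kg

Final answer: -963.1 MJ/kg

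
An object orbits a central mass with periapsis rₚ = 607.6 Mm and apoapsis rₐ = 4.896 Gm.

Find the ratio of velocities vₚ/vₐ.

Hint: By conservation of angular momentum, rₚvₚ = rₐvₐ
rₚ = 607.6 Mm = 6.076 × 10^8 m
rₐ = 4.896 Gm = 4.896 × 10^9 m
rₚvₚ = rₐvₐ  ⇒  vₚ/vₐ = rₐ/rₚ
vₚ/vₐ = (4.896 × 10^9) / (6.076 × 10^8) = 8.05793

Final answer: vₚ/vₐ = 8.058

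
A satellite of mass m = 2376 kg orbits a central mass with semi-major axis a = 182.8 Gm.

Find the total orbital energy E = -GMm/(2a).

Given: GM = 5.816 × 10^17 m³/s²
a = 182.8 Gm = 1.828 × 10^11 m
GM = 5.816 × 10^17 m³/s²
2a = 3.656 × 10^11 m
GMm = 5.816 × 10^17 × 2376 = 1.38188 × 10^21 m³·kg/s²
E = −GMm/(2a) = -3.77976 × 10^9 J ≈ -3.78 GJ

Final answer: -3.78 GJ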